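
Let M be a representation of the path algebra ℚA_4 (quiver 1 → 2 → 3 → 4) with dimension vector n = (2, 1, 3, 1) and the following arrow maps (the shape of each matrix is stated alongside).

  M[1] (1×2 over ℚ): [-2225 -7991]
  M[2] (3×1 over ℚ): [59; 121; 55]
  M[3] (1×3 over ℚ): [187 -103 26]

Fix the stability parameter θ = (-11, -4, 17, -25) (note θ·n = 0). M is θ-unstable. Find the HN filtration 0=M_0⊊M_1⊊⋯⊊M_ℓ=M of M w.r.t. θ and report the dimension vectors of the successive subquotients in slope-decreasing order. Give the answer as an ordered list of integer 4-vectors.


Barcode: M ≅ I[1,1], I[1,3], I[3,3], I[3,4]. HN layers by μ_θ (3 steps, strictly decreasing):
  μ^(1)=17; μ^(2)=-4; μ^(3)=-11

((0, 0, 2, 0); (0, 1, 1, 1); (2, 0, 0, 0))


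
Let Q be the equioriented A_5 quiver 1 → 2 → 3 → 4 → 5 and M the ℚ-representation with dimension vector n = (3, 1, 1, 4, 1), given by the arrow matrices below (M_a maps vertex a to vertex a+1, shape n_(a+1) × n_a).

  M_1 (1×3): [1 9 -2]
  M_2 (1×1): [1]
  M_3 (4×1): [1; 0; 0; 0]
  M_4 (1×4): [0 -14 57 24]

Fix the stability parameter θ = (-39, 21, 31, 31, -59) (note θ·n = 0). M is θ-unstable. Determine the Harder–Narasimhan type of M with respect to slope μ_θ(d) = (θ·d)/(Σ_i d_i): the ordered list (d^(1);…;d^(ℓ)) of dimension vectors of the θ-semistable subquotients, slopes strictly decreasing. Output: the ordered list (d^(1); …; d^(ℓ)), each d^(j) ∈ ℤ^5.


Via rank(M_{q-1}∘⋯∘M_p): M ≅ I[1,1]^2, I[1,4], I[4,4]^2, I[4,5].
μ_θ-semistable layers: μ^(1)=31; μ^(2)=21; μ^(3)=-14; μ^(4)=-39

((0, 0, 1, 3, 0); (0, 1, 0, 0, 0); (0, 0, 0, 1, 1); (3, 0, 0, 0, 0))


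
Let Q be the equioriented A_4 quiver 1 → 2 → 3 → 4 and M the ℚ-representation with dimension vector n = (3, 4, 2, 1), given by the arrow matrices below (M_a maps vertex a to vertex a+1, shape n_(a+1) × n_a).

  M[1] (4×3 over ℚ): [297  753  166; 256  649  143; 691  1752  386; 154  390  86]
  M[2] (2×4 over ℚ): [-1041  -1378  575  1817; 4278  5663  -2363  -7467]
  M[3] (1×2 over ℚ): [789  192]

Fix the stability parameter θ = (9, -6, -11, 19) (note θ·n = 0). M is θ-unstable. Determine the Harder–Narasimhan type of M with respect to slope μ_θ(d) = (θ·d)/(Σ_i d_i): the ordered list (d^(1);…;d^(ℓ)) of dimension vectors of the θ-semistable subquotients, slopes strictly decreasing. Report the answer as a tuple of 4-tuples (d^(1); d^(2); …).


Interval decomposition of M: I[1,2], I[1,3], I[1,4], I[2,2].
HN type (ℓ=4): μ^(1)=19; μ^(2)=3/2; μ^(3)=-8/3; μ^(4)=-6

((0, 0, 0, 1); (1, 1, 0, 0); (2, 2, 2, 0); (0, 1, 0, 0))


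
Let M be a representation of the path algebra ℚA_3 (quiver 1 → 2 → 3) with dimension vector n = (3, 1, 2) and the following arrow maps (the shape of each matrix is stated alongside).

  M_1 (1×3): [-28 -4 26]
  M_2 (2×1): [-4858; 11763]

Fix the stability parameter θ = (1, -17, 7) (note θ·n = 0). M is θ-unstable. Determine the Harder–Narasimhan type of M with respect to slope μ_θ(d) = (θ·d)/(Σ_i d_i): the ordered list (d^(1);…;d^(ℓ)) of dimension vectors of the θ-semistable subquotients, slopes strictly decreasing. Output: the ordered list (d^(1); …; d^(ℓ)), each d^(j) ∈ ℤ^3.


Barcode: M ≅ I[1,1]^2, I[1,3], I[3,3]. HN layers by μ_θ (3 steps, strictly decreasing):
  μ^(1)=7; μ^(2)=1; μ^(3)=-8

((0, 0, 2); (2, 0, 0); (1, 1, 0))


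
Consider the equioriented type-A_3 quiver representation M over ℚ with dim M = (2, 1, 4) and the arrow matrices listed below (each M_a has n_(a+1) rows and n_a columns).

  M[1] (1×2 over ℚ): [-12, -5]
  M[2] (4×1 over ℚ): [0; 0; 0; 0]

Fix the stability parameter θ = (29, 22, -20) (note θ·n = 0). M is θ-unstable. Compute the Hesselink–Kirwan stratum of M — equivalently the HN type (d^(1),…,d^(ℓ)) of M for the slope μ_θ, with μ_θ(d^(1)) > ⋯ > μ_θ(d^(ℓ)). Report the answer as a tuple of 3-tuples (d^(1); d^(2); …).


Interval decomposition of M: I[1,1], I[1,2], I[3,3]^4.
HN type (ℓ=3): μ^(1)=29; μ^(2)=51/2; μ^(3)=-20

((1, 0, 0); (1, 1, 0); (0, 0, 4))


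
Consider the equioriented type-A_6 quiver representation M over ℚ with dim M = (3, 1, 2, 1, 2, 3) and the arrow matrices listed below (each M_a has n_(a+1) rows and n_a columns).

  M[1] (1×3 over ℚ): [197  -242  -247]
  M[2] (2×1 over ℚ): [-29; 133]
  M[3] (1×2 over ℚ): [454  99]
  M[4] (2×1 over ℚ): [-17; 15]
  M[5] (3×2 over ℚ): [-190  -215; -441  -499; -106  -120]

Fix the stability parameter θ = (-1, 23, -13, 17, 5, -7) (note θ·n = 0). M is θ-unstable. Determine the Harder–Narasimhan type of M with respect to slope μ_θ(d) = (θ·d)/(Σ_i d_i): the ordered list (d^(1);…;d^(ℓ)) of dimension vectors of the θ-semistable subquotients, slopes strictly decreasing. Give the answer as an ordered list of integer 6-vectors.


Barcode: M ≅ I[1,1]^2, I[1,6], I[3,3], I[5,6], I[6,6]. HN layers by μ_θ (4 steps, strictly decreasing):
  μ^(1)=5; μ^(2)=-1; μ^(3)=-7; μ^(4)=-13

((0, 1, 1, 1, 1, 1); (3, 0, 0, 0, 1, 1); (0, 0, 0, 0, 0, 1); (0, 0, 1, 0, 0, 0))


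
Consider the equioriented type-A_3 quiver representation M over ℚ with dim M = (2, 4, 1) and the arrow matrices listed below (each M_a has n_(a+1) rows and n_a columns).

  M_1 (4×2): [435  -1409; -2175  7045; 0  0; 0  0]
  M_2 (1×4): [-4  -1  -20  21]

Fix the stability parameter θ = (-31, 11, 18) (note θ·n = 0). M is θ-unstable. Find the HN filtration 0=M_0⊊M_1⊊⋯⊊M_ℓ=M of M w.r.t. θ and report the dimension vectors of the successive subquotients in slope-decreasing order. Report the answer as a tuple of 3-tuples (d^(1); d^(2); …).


Via rank(M_{q-1}∘⋯∘M_p): M ≅ I[1,1], I[1,3], I[2,2]^3.
μ_θ-semistable layers: μ^(1)=18; μ^(2)=11; μ^(3)=-31

((0, 0, 1); (0, 4, 0); (2, 0, 0))


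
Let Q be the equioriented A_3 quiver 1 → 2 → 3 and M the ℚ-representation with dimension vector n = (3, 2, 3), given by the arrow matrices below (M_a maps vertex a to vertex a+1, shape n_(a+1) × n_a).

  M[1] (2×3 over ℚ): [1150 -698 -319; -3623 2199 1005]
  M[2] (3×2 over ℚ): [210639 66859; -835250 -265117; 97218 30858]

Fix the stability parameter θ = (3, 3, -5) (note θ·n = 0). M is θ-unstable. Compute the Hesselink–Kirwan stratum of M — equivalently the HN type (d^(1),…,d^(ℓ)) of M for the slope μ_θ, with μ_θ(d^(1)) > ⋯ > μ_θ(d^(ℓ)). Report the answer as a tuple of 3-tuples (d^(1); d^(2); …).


Barcode: M ≅ I[1,1], I[1,3]^2, I[3,3]. HN layers by μ_θ (3 steps, strictly decreasing):
  μ^(1)=3; μ^(2)=1/3; μ^(3)=-5

((1, 0, 0); (2, 2, 2); (0, 0, 1))


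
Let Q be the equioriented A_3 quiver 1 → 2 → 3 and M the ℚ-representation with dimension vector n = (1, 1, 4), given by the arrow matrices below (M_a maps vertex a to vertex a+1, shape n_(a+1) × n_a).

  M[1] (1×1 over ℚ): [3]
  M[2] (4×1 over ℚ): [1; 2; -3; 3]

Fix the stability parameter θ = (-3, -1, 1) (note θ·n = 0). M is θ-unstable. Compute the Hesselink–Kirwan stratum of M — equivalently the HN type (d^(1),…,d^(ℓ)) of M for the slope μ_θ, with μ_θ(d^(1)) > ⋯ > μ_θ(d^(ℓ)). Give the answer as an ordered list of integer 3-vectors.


Via rank(M_{q-1}∘⋯∘M_p): M ≅ I[1,3], I[3,3]^3.
μ_θ-semistable layers: μ^(1)=1; μ^(2)=-1; μ^(3)=-3

((0, 0, 4); (0, 1, 0); (1, 0, 0))


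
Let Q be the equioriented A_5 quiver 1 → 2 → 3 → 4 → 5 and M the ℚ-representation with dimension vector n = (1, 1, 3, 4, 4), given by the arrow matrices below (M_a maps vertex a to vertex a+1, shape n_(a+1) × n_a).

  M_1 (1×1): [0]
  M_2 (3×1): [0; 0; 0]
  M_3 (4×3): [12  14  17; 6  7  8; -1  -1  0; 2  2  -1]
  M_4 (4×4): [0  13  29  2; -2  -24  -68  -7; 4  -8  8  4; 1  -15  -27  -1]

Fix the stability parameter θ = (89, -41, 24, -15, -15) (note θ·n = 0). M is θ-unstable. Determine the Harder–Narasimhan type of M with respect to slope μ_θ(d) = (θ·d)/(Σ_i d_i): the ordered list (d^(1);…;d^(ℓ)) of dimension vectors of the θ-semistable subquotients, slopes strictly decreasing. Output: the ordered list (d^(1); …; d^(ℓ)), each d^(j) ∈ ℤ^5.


Interval decomposition of M: I[1,1], I[2,2], I[3,4], I[3,5]^2, I[4,5], I[5,5].
HN type (ℓ=5): μ^(1)=89; μ^(2)=9/2; μ^(3)=-2; μ^(4)=-15; μ^(5)=-41

((1, 0, 0, 0, 0); (0, 0, 1, 1, 0); (0, 0, 2, 2, 2); (0, 0, 0, 1, 2); (0, 1, 0, 0, 0))


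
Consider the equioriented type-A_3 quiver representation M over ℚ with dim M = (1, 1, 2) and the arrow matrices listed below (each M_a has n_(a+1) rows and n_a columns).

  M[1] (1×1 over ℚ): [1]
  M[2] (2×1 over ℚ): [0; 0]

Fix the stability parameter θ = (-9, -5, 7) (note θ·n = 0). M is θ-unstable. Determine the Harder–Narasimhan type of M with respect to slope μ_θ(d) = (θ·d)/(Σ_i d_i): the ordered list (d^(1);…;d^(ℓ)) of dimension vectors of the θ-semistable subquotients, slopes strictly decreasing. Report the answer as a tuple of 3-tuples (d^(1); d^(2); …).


Via rank(M_{q-1}∘⋯∘M_p): M ≅ I[1,2], I[3,3]^2.
μ_θ-semistable layers: μ^(1)=7; μ^(2)=-5; μ^(3)=-9

((0, 0, 2); (0, 1, 0); (1, 0, 0))


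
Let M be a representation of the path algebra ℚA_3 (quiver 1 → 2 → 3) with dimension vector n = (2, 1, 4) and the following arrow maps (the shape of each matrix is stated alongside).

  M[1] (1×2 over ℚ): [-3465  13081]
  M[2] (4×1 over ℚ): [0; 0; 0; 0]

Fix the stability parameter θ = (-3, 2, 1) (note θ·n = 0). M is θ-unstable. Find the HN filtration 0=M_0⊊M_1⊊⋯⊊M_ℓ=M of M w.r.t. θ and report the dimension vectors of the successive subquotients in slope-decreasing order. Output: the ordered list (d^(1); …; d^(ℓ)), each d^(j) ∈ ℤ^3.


Barcode: M ≅ I[1,1], I[1,2], I[3,3]^4. HN layers by μ_θ (3 steps, strictly decreasing):
  μ^(1)=2; μ^(2)=1; μ^(3)=-3

((0, 1, 0); (0, 0, 4); (2, 0, 0))


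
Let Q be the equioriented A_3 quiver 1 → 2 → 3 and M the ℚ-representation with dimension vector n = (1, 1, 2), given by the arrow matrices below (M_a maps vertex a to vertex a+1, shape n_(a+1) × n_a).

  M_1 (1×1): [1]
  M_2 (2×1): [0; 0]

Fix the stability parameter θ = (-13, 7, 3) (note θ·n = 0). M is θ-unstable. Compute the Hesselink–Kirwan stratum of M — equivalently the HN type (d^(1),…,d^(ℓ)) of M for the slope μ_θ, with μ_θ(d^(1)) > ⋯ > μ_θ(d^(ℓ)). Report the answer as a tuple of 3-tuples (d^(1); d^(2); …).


Via rank(M_{q-1}∘⋯∘M_p): M ≅ I[1,2], I[3,3]^2.
μ_θ-semistable layers: μ^(1)=7; μ^(2)=3; μ^(3)=-13

((0, 1, 0); (0, 0, 2); (1, 0, 0))


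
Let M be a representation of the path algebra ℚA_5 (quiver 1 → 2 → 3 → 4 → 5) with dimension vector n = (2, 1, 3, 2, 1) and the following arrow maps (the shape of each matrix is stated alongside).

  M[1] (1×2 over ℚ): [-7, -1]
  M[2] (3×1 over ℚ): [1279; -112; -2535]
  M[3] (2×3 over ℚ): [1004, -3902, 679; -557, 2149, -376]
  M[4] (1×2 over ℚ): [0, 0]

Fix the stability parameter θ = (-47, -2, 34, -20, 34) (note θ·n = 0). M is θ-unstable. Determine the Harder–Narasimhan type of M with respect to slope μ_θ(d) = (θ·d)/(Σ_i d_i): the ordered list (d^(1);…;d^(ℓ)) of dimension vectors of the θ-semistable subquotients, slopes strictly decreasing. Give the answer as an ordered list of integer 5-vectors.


Barcode: M ≅ I[1,1], I[1,4], I[3,3], I[3,4], I[5,5]. HN layers by μ_θ (4 steps, strictly decreasing):
  μ^(1)=34; μ^(2)=7; μ^(3)=-2; μ^(4)=-47

((0, 0, 1, 0, 1); (0, 0, 2, 2, 0); (0, 1, 0, 0, 0); (2, 0, 0, 0, 0))


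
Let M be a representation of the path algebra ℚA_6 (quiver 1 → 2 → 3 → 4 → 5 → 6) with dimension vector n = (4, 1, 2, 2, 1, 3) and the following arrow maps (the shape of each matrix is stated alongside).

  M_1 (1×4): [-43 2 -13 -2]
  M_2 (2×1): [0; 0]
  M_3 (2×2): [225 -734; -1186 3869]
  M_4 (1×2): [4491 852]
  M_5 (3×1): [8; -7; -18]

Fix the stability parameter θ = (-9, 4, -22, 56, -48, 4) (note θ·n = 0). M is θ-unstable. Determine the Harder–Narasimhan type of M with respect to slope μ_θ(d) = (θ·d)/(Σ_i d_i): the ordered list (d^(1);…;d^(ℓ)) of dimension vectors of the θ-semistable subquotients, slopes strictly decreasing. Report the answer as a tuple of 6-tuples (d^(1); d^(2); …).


Interval decomposition of M: I[1,1]^3, I[1,2], I[3,4], I[3,6], I[6,6]^2.
HN type (ℓ=4): μ^(1)=56; μ^(2)=4; μ^(3)=-9; μ^(4)=-22

((0, 0, 0, 1, 0, 0); (0, 1, 0, 1, 1, 3); (4, 0, 0, 0, 0, 0); (0, 0, 2, 0, 0, 0))


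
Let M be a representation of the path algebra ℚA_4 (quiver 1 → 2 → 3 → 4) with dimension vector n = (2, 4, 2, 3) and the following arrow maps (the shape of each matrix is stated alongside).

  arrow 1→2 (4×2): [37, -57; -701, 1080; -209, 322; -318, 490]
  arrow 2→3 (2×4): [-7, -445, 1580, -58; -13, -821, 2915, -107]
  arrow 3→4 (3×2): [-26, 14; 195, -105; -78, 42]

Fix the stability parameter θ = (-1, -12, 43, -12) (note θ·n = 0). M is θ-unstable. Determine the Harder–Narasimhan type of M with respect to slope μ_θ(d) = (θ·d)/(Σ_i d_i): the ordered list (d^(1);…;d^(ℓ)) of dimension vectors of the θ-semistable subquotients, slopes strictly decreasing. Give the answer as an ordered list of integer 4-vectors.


Interval decomposition of M: I[1,3], I[1,4], I[2,2]^2, I[4,4]^2.
HN type (ℓ=4): μ^(1)=43; μ^(2)=31/2; μ^(3)=-13/2; μ^(4)=-12

((0, 0, 1, 0); (0, 0, 1, 1); (2, 2, 0, 0); (0, 2, 0, 2))


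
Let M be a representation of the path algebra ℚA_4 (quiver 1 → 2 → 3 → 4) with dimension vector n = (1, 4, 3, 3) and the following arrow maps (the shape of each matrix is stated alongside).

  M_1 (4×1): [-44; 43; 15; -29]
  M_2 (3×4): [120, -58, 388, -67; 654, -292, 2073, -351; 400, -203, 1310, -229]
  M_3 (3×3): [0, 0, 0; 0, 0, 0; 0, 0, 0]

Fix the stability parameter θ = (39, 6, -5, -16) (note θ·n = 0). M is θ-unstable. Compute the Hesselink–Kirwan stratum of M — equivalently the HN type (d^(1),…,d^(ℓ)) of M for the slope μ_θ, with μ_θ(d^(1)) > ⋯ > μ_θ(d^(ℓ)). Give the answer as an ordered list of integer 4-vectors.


Barcode: M ≅ I[1,3], I[2,2], I[2,3]^2, I[4,4]^3. HN layers by μ_θ (4 steps, strictly decreasing):
  μ^(1)=40/3; μ^(2)=6; μ^(3)=1/2; μ^(4)=-16

((1, 1, 1, 0); (0, 1, 0, 0); (0, 2, 2, 0); (0, 0, 0, 3))


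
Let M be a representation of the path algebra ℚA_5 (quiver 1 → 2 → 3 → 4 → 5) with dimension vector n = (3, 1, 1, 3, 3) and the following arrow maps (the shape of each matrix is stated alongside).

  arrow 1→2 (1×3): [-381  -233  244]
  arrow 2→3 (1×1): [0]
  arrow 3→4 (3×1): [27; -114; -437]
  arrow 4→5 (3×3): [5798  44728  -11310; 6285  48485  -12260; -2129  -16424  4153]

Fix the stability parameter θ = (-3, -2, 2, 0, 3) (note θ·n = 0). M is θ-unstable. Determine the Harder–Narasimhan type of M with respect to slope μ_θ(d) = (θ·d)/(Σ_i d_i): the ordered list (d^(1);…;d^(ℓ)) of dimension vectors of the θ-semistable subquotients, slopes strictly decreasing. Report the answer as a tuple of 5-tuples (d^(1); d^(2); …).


Barcode: M ≅ I[1,1]^2, I[1,2], I[3,5], I[4,4], I[4,5], I[5,5]. HN layers by μ_θ (5 steps, strictly decreasing):
  μ^(1)=3; μ^(2)=1; μ^(3)=0; μ^(4)=-2; μ^(5)=-3

((0, 0, 0, 0, 3); (0, 0, 1, 1, 0); (0, 0, 0, 2, 0); (0, 1, 0, 0, 0); (3, 0, 0, 0, 0))


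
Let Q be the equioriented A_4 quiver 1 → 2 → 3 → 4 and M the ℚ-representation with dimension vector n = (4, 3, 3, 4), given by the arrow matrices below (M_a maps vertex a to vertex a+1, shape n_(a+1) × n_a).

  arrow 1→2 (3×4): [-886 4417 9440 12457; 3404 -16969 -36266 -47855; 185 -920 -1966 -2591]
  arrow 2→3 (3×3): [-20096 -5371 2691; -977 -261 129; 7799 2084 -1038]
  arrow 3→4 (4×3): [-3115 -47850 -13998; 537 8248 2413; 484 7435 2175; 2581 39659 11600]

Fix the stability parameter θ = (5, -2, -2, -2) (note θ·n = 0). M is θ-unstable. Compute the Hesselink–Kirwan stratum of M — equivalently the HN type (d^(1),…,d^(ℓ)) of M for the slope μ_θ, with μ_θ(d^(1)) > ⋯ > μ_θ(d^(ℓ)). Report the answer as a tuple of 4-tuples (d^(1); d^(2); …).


Barcode: M ≅ I[1,1], I[1,4]^3, I[4,4]. HN layers by μ_θ (3 steps, strictly decreasing):
  μ^(1)=5; μ^(2)=-1/4; μ^(3)=-2

((1, 0, 0, 0); (3, 3, 3, 3); (0, 0, 0, 1))


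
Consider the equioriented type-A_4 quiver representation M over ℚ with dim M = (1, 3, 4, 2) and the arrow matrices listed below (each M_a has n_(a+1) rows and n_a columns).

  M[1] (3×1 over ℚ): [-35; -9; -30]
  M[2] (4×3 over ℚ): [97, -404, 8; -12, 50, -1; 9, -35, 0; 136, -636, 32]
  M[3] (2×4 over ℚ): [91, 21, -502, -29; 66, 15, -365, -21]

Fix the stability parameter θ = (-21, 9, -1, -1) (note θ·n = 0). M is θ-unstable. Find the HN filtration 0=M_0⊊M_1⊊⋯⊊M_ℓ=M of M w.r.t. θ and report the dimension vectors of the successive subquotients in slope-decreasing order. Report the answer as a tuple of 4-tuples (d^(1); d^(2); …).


Barcode: M ≅ I[1,4], I[2,3], I[2,4], I[3,3]. HN layers by μ_θ (4 steps, strictly decreasing):
  μ^(1)=4; μ^(2)=7/3; μ^(3)=-1; μ^(4)=-21

((0, 1, 1, 0); (0, 2, 2, 2); (0, 0, 1, 0); (1, 0, 0, 0))


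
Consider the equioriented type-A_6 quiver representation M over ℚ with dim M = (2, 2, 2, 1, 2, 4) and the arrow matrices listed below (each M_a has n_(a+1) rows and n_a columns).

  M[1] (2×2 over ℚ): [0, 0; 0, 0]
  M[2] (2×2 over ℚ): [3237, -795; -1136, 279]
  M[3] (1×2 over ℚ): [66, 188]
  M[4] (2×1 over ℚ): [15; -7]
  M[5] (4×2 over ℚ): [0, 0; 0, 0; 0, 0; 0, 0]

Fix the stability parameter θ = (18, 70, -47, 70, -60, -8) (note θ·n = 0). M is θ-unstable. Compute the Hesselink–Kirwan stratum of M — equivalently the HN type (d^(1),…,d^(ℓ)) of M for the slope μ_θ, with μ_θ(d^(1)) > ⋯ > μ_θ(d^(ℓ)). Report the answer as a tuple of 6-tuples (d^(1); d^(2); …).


Interval decomposition of M: I[1,1]^2, I[2,3], I[2,5], I[5,5], I[6,6]^4.
HN type (ℓ=5): μ^(1)=18; μ^(2)=23/2; μ^(3)=33/4; μ^(4)=-8; μ^(5)=-60

((2, 0, 0, 0, 0, 0); (0, 1, 1, 0, 0, 0); (0, 1, 1, 1, 1, 0); (0, 0, 0, 0, 0, 4); (0, 0, 0, 0, 1, 0))


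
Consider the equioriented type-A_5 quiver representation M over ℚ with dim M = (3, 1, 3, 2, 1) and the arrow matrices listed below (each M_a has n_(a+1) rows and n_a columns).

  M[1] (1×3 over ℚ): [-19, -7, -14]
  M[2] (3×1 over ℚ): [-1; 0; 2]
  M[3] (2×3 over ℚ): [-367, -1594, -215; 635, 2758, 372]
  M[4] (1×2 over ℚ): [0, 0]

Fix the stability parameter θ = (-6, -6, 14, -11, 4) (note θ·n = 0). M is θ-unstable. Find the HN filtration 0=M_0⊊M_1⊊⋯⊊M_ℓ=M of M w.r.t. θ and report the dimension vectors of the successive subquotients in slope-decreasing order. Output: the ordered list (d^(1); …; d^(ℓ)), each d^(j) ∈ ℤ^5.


Interval decomposition of M: I[1,1]^2, I[1,4], I[3,3], I[3,4], I[5,5].
HN type (ℓ=4): μ^(1)=14; μ^(2)=4; μ^(3)=3/2; μ^(4)=-6

((0, 0, 1, 0, 0); (0, 0, 0, 0, 1); (0, 0, 2, 2, 0); (3, 1, 0, 0, 0))


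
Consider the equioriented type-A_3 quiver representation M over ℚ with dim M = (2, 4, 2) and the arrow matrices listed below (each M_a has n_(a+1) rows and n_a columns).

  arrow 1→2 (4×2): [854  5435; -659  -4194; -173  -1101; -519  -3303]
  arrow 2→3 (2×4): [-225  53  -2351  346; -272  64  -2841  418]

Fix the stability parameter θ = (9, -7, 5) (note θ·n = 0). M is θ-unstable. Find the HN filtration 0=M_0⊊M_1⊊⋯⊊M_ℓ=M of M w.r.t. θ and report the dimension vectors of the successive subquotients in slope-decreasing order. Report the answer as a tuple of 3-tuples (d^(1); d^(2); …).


Interval decomposition of M: I[1,2], I[1,3], I[2,2], I[2,3].
HN type (ℓ=3): μ^(1)=5; μ^(2)=1; μ^(3)=-7

((0, 0, 2); (2, 2, 0); (0, 2, 0))


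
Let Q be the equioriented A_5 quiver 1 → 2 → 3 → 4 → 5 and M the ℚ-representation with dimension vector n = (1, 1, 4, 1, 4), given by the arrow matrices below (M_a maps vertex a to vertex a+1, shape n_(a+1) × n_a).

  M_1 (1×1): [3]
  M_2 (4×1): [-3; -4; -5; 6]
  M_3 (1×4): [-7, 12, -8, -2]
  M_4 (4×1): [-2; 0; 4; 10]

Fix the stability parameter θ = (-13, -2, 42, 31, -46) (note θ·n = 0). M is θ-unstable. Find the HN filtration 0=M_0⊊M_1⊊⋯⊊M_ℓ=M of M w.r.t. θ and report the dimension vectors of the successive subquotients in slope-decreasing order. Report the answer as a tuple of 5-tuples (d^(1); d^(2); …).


Via rank(M_{q-1}∘⋯∘M_p): M ≅ I[1,5], I[3,3]^3, I[5,5]^3.
μ_θ-semistable layers: μ^(1)=42; μ^(2)=9; μ^(3)=-2; μ^(4)=-13; μ^(5)=-46

((0, 0, 3, 0, 0); (0, 0, 1, 1, 1); (0, 1, 0, 0, 0); (1, 0, 0, 0, 0); (0, 0, 0, 0, 3))


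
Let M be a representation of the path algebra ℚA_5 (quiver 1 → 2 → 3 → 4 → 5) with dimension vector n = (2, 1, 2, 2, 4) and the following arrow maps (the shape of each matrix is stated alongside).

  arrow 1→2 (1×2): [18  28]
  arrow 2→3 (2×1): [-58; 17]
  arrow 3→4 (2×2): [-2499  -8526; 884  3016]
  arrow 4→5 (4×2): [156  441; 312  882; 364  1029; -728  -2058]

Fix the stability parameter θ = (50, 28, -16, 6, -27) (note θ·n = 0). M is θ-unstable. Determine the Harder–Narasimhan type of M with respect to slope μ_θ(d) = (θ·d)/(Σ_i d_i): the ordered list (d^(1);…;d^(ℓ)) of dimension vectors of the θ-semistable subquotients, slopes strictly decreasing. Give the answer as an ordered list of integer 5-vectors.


Interval decomposition of M: I[1,1], I[1,3], I[3,4], I[4,5], I[5,5]^3.
HN type (ℓ=6): μ^(1)=50; μ^(2)=62/3; μ^(3)=6; μ^(4)=-21/2; μ^(5)=-16; μ^(6)=-27

((1, 0, 0, 0, 0); (1, 1, 1, 0, 0); (0, 0, 0, 1, 0); (0, 0, 0, 1, 1); (0, 0, 1, 0, 0); (0, 0, 0, 0, 3))


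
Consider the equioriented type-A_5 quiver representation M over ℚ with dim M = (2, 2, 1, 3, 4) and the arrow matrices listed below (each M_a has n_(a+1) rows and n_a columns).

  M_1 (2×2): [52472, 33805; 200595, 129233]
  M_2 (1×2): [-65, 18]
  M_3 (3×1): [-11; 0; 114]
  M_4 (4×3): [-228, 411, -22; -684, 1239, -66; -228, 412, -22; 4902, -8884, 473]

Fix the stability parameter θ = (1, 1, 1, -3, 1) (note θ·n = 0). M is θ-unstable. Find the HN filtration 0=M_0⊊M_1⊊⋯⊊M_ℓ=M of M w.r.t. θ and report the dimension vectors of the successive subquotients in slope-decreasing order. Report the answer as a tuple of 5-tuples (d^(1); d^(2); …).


Interval decomposition of M: I[1,2], I[1,4], I[4,5]^2, I[5,5]^2.
HN type (ℓ=3): μ^(1)=1; μ^(2)=0; μ^(3)=-3

((1, 1, 0, 0, 4); (1, 1, 1, 1, 0); (0, 0, 0, 2, 0))


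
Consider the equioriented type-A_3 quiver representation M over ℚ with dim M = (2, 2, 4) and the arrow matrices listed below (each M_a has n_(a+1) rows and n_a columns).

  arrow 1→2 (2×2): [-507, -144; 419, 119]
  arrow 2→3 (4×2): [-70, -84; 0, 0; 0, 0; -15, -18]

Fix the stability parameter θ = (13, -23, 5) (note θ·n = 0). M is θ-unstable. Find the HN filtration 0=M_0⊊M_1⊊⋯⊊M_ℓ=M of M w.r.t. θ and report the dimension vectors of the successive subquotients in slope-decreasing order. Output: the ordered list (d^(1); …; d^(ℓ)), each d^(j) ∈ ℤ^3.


Interval decomposition of M: I[1,2], I[1,3], I[3,3]^3.
HN type (ℓ=2): μ^(1)=5; μ^(2)=-5

((0, 0, 4); (2, 2, 0))


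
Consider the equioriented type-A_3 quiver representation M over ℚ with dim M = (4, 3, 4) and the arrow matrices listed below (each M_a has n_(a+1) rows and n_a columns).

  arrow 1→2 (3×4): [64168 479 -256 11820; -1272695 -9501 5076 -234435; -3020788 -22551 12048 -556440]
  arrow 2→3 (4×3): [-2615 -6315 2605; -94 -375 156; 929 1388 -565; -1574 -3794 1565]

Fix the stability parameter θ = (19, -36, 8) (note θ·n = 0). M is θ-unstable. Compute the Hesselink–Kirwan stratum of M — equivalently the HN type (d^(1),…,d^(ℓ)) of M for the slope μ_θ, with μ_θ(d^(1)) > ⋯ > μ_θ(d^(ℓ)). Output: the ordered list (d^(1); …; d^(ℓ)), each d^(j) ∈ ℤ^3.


Barcode: M ≅ I[1,1]^2, I[1,3]^2, I[2,3], I[3,3]. HN layers by μ_θ (4 steps, strictly decreasing):
  μ^(1)=19; μ^(2)=8; μ^(3)=-17/2; μ^(4)=-36

((2, 0, 0); (0, 0, 4); (2, 2, 0); (0, 1, 0))


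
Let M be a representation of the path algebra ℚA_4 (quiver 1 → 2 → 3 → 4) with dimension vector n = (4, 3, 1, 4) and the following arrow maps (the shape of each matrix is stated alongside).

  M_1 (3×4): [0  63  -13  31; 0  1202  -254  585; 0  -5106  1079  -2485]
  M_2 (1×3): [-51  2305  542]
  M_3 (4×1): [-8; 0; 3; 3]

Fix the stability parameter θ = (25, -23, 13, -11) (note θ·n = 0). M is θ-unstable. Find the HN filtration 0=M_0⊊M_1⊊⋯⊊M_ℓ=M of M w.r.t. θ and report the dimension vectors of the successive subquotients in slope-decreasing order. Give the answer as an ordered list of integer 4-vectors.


Barcode: M ≅ I[1,1], I[1,2]^2, I[1,4], I[4,4]^3. HN layers by μ_θ (3 steps, strictly decreasing):
  μ^(1)=25; μ^(2)=1; μ^(3)=-11

((1, 0, 0, 0); (3, 3, 1, 1); (0, 0, 0, 3))


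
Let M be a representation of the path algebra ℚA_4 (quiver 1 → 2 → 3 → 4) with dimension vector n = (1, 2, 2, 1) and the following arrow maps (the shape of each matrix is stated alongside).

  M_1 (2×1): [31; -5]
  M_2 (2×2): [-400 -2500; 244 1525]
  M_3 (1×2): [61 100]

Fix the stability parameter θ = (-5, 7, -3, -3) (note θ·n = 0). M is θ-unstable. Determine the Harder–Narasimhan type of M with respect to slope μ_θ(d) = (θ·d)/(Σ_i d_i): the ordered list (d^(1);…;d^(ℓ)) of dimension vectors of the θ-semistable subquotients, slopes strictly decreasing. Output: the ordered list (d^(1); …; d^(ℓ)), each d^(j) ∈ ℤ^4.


Via rank(M_{q-1}∘⋯∘M_p): M ≅ I[1,3], I[2,2], I[3,4].
μ_θ-semistable layers: μ^(1)=7; μ^(2)=2; μ^(3)=-3; μ^(4)=-5

((0, 1, 0, 0); (0, 1, 1, 0); (0, 0, 1, 1); (1, 0, 0, 0))


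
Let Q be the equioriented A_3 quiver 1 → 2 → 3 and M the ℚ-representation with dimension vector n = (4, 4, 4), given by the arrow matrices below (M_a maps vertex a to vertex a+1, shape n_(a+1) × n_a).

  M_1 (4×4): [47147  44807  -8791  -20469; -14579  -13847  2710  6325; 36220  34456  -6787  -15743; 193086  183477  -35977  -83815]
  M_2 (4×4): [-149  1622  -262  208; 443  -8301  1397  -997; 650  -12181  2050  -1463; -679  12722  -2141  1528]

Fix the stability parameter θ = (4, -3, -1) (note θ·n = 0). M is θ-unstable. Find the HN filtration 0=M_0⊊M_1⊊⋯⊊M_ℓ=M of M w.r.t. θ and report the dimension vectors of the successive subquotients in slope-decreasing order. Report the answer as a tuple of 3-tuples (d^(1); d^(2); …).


Barcode: M ≅ I[1,2], I[1,3]^3, I[3,3]. HN layers by μ_θ (3 steps, strictly decreasing):
  μ^(1)=1/2; μ^(2)=0; μ^(3)=-1

((1, 1, 0); (3, 3, 3); (0, 0, 1))


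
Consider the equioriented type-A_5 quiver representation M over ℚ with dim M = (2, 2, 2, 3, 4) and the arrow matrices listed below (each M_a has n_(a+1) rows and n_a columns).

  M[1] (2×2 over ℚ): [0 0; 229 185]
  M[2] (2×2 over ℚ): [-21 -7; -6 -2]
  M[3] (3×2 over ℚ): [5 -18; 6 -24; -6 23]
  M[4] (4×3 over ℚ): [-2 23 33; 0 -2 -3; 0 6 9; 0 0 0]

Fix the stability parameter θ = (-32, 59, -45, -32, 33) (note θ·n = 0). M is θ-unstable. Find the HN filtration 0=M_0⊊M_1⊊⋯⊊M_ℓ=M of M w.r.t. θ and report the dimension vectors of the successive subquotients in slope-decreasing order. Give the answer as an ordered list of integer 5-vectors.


Barcode: M ≅ I[1,1], I[1,5], I[2,2], I[3,5], I[4,4], I[5,5]^2. HN layers by μ_θ (5 steps, strictly decreasing):
  μ^(1)=59; μ^(2)=33; μ^(3)=-6; μ^(4)=-32; μ^(5)=-45

((0, 1, 0, 0, 0); (0, 0, 0, 0, 4); (0, 1, 1, 1, 0); (2, 0, 0, 2, 0); (0, 0, 1, 0, 0))


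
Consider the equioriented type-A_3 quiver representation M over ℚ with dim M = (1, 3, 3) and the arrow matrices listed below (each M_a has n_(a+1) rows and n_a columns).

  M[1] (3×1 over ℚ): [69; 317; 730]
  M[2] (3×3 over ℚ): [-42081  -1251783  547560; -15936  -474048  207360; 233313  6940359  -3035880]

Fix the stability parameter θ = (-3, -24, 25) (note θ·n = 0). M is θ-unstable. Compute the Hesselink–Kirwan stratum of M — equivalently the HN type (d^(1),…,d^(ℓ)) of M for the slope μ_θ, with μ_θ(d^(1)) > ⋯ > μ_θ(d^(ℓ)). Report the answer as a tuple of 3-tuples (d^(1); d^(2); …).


Via rank(M_{q-1}∘⋯∘M_p): M ≅ I[1,2], I[2,2], I[2,3], I[3,3]^2.
μ_θ-semistable layers: μ^(1)=25; μ^(2)=-27/2; μ^(3)=-24

((0, 0, 3); (1, 1, 0); (0, 2, 0))


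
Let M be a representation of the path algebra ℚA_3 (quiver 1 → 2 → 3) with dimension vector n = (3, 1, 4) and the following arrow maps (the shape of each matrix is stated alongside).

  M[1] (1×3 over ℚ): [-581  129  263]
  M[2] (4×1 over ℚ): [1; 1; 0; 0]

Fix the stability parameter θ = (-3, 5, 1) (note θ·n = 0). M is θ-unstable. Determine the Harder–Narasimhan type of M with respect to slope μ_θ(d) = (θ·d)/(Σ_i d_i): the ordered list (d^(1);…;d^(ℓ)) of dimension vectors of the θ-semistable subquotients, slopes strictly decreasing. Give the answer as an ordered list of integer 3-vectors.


Via rank(M_{q-1}∘⋯∘M_p): M ≅ I[1,1]^2, I[1,3], I[3,3]^3.
μ_θ-semistable layers: μ^(1)=3; μ^(2)=1; μ^(3)=-3

((0, 1, 1); (0, 0, 3); (3, 0, 0))


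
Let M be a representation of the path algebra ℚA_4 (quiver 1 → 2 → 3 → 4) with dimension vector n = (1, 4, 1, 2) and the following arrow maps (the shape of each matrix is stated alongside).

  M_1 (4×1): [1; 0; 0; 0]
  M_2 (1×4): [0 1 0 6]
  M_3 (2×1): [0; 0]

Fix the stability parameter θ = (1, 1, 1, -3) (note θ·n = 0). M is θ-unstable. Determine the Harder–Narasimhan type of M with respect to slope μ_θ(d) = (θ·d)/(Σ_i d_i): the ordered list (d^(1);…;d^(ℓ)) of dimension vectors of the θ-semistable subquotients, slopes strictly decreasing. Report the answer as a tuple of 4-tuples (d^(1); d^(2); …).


Barcode: M ≅ I[1,2], I[2,2]^2, I[2,3], I[4,4]^2. HN layers by μ_θ (2 steps, strictly decreasing):
  μ^(1)=1; μ^(2)=-3

((1, 4, 1, 0); (0, 0, 0, 2))


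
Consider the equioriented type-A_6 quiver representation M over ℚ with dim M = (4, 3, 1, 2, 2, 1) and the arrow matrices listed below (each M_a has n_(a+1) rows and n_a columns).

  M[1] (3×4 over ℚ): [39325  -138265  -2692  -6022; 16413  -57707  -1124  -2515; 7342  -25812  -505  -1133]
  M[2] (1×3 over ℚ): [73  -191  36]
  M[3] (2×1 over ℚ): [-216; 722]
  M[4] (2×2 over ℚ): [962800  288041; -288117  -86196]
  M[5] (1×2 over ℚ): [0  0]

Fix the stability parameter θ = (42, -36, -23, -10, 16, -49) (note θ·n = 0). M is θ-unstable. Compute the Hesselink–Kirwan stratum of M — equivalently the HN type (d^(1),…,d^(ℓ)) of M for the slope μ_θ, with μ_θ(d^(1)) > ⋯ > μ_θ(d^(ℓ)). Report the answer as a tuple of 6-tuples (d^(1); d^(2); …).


Interval decomposition of M: I[1,1], I[1,2]^2, I[1,5], I[4,5], I[6,6].
HN type (ℓ=6): μ^(1)=42; μ^(2)=16; μ^(3)=3; μ^(4)=-27/4; μ^(5)=-10; μ^(6)=-49

((1, 0, 0, 0, 0, 0); (0, 0, 0, 0, 2, 0); (2, 2, 0, 0, 0, 0); (1, 1, 1, 1, 0, 0); (0, 0, 0, 1, 0, 0); (0, 0, 0, 0, 0, 1))


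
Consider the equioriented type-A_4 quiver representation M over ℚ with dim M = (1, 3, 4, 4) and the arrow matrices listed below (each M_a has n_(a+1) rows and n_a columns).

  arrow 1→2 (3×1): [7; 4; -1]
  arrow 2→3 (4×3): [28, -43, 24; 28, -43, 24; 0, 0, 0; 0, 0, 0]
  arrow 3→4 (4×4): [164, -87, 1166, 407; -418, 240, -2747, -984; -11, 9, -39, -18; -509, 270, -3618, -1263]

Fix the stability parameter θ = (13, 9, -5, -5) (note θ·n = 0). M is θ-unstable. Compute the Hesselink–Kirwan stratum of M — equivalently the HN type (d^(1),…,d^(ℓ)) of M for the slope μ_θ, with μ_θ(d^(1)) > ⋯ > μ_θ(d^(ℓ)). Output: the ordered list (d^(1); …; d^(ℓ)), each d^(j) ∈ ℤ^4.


Interval decomposition of M: I[1,2], I[2,2], I[2,4], I[3,3], I[3,4]^2, I[4,4].
HN type (ℓ=4): μ^(1)=11; μ^(2)=9; μ^(3)=-1/3; μ^(4)=-5

((1, 1, 0, 0); (0, 1, 0, 0); (0, 1, 1, 1); (0, 0, 3, 3))


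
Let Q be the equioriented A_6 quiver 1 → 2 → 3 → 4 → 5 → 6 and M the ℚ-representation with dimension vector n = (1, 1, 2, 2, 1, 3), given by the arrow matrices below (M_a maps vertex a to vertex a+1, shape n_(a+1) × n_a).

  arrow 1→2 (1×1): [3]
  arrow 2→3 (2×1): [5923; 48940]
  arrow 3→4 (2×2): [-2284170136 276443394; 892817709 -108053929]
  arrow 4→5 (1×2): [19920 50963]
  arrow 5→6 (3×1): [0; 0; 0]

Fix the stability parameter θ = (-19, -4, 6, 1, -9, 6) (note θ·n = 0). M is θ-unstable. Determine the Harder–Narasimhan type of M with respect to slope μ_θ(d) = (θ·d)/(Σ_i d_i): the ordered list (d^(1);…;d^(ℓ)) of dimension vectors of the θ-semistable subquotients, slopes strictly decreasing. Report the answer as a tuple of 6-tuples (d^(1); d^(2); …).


Interval decomposition of M: I[1,5], I[3,4], I[6,6]^3.
HN type (ℓ=5): μ^(1)=6; μ^(2)=7/2; μ^(3)=-2/3; μ^(4)=-4; μ^(5)=-19

((0, 0, 0, 0, 0, 3); (0, 0, 1, 1, 0, 0); (0, 0, 1, 1, 1, 0); (0, 1, 0, 0, 0, 0); (1, 0, 0, 0, 0, 0))


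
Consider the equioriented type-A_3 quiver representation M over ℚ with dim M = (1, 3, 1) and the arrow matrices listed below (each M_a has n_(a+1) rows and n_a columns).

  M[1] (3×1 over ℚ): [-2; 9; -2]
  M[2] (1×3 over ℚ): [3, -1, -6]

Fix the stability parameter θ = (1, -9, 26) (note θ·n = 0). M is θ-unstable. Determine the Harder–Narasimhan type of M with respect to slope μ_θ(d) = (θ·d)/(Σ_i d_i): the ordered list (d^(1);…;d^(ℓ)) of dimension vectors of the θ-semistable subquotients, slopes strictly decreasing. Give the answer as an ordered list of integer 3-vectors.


Via rank(M_{q-1}∘⋯∘M_p): M ≅ I[1,3], I[2,2]^2.
μ_θ-semistable layers: μ^(1)=26; μ^(2)=-4; μ^(3)=-9

((0, 0, 1); (1, 1, 0); (0, 2, 0))


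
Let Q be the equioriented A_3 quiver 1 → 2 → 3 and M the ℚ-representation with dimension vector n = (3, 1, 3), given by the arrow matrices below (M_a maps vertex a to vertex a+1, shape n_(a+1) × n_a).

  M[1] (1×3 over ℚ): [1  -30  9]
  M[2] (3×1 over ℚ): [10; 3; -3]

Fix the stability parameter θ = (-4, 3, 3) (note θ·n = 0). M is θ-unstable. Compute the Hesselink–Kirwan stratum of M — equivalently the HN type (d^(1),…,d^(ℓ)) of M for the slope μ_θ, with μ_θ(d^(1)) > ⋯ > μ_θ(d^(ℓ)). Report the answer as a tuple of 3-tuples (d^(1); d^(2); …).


Via rank(M_{q-1}∘⋯∘M_p): M ≅ I[1,1]^2, I[1,3], I[3,3]^2.
μ_θ-semistable layers: μ^(1)=3; μ^(2)=-4

((0, 1, 3); (3, 0, 0))


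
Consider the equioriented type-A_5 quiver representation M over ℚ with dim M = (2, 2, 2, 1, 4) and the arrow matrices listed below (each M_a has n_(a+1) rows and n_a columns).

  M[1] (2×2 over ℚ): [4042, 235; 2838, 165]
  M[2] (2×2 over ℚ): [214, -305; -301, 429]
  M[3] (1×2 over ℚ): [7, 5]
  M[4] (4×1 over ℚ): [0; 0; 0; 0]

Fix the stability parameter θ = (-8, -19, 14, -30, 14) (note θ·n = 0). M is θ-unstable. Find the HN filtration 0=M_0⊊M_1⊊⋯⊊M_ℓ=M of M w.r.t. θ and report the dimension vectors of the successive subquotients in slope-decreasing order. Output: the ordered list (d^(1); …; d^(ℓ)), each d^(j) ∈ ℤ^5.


Via rank(M_{q-1}∘⋯∘M_p): M ≅ I[1,1], I[1,4], I[2,3], I[5,5]^4.
μ_θ-semistable layers: μ^(1)=14; μ^(2)=-8; μ^(3)=-27/2; μ^(4)=-19

((0, 0, 1, 0, 4); (1, 0, 1, 1, 0); (1, 1, 0, 0, 0); (0, 1, 0, 0, 0))


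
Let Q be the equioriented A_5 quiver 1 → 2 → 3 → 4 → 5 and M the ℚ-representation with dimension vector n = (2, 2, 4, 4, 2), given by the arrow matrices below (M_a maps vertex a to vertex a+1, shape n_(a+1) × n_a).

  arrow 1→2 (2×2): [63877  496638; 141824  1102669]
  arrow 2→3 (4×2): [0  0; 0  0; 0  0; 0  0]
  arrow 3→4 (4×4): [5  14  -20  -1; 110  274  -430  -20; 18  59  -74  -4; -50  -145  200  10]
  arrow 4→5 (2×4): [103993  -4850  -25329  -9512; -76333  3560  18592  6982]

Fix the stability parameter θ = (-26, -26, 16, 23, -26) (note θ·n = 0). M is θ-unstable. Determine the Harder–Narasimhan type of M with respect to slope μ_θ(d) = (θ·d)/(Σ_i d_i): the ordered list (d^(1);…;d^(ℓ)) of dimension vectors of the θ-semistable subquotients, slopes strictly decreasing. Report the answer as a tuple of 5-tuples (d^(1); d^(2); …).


Interval decomposition of M: I[1,2]^2, I[3,3], I[3,4], I[3,5]^2, I[4,4].
HN type (ℓ=4): μ^(1)=23; μ^(2)=16; μ^(3)=13/3; μ^(4)=-26

((0, 0, 0, 2, 0); (0, 0, 2, 0, 0); (0, 0, 2, 2, 2); (2, 2, 0, 0, 0))


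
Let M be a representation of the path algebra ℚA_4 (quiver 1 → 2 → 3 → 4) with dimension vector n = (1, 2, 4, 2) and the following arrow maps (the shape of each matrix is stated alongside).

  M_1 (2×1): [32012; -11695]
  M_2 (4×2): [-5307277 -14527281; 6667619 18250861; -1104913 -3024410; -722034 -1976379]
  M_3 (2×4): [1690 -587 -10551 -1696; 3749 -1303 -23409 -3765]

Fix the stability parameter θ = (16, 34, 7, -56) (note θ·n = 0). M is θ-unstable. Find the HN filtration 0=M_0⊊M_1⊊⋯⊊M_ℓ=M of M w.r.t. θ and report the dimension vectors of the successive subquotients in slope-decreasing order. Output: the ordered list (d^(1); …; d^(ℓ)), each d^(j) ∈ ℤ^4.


Barcode: M ≅ I[1,4], I[2,4], I[3,3]^2. HN layers by μ_θ (3 steps, strictly decreasing):
  μ^(1)=7; μ^(2)=1/4; μ^(3)=-5

((0, 0, 2, 0); (1, 1, 1, 1); (0, 1, 1, 1))


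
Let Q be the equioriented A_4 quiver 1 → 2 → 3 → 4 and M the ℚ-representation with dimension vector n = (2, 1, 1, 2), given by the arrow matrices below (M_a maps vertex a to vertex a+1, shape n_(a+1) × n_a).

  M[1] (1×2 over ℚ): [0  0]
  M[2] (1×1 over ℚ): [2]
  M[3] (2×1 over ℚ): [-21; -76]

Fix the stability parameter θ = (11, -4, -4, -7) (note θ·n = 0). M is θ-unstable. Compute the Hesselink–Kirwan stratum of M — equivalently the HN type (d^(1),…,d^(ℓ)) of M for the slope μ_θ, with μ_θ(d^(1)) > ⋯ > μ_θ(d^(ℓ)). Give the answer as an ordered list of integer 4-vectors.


Via rank(M_{q-1}∘⋯∘M_p): M ≅ I[1,1]^2, I[2,4], I[4,4].
μ_θ-semistable layers: μ^(1)=11; μ^(2)=-5; μ^(3)=-7

((2, 0, 0, 0); (0, 1, 1, 1); (0, 0, 0, 1))


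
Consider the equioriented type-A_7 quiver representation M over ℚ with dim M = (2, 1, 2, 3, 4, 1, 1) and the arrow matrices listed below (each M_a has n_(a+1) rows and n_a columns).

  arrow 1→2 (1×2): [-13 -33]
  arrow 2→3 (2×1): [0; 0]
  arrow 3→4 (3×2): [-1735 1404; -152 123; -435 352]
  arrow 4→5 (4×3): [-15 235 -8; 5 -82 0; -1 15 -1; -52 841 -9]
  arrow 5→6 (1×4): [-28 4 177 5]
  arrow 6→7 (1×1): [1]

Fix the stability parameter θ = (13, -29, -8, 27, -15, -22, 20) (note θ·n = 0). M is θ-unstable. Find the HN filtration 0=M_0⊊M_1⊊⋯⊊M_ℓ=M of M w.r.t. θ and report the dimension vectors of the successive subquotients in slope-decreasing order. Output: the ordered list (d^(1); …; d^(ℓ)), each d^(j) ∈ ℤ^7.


Barcode: M ≅ I[1,1], I[1,2], I[3,5], I[3,7], I[4,5], I[5,5]. HN layers by μ_θ (6 steps, strictly decreasing):
  μ^(1)=20; μ^(2)=13; μ^(3)=6; μ^(4)=-10/3; μ^(5)=-8; μ^(6)=-15

((0, 0, 0, 0, 0, 0, 1); (1, 0, 0, 0, 0, 0, 0); (0, 0, 0, 2, 2, 0, 0); (0, 0, 0, 1, 1, 1, 0); (1, 1, 2, 0, 0, 0, 0); (0, 0, 0, 0, 1, 0, 0))


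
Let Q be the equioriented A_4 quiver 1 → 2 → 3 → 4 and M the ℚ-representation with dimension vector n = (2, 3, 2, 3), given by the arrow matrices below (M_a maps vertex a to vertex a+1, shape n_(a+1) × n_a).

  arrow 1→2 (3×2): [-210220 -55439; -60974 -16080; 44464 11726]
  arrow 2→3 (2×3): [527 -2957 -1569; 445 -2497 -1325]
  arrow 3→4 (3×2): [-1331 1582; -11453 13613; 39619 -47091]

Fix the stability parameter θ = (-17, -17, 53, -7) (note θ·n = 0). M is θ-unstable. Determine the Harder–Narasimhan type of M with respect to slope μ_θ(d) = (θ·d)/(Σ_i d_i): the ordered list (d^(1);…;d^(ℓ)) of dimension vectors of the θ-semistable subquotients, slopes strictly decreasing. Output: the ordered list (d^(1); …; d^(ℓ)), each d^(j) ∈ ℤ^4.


Interval decomposition of M: I[1,4]^2, I[2,2], I[4,4].
HN type (ℓ=3): μ^(1)=23; μ^(2)=-7; μ^(3)=-17

((0, 0, 2, 2); (0, 0, 0, 1); (2, 3, 0, 0))


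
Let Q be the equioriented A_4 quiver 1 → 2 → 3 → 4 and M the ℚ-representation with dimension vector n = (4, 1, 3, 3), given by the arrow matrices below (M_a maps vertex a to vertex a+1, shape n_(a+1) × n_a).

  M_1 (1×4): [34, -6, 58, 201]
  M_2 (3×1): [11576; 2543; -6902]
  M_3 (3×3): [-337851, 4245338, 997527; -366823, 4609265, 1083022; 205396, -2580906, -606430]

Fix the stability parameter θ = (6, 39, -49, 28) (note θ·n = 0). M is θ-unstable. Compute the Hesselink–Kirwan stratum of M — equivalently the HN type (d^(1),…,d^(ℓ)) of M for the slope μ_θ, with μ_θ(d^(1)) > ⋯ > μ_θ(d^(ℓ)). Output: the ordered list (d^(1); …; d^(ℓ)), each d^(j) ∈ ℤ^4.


Interval decomposition of M: I[1,1]^3, I[1,4], I[3,3], I[3,4], I[4,4].
HN type (ℓ=4): μ^(1)=28; μ^(2)=6; μ^(3)=-4/3; μ^(4)=-49

((0, 0, 0, 3); (3, 0, 0, 0); (1, 1, 1, 0); (0, 0, 2, 0))
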